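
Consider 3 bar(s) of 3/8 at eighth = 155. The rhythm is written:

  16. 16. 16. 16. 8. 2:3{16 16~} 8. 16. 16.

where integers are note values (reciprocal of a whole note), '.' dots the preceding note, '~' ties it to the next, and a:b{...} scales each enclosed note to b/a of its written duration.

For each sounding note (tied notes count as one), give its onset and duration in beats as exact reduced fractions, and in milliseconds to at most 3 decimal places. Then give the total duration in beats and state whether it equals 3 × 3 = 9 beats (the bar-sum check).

1) 0.0ms=0b +290.323ms=3/4b
2) 290.323ms=3/4b +290.323ms=3/4b
3) 580.645ms=3/2b +290.323ms=3/4b
4) 870.968ms=9/4b +290.323ms=3/4b
5) 1161.29ms=3b +580.645ms=3/2b
6) 1741.935ms=9/2b +290.323ms=3/4b
7) 2032.258ms=21/4b +870.968ms=9/4b
8) 2903.226ms=15/2b +290.323ms=3/4b
9) 3193.548ms=33/4b +290.323ms=3/4b
Σ=9b of 9 (155bpm 3/8) — PASS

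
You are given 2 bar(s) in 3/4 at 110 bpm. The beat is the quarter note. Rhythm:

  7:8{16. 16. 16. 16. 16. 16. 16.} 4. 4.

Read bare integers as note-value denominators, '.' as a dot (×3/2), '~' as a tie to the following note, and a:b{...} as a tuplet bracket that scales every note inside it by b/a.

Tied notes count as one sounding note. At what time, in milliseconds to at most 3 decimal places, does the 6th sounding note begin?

1. 0.0ms @ 0 + 233.766ms (3/7)
2. 233.766ms @ 3/7 + 233.766ms (3/7)
3. 467.532ms @ 6/7 + 233.766ms (3/7)
4. 701.299ms @ 9/7 + 233.766ms (3/7)
5. 935.065ms @ 12/7 + 233.766ms (3/7)
6. 1168.831ms @ 15/7 + 233.766ms (3/7)
7. 1402.597ms @ 18/7 + 233.766ms (3/7)
8. 1636.364ms @ 3 + 818.182ms (3/2)
9. 2454.545ms @ 9/2 + 818.182ms (3/2)

note 6 onset = 15/7b = 1168.831ms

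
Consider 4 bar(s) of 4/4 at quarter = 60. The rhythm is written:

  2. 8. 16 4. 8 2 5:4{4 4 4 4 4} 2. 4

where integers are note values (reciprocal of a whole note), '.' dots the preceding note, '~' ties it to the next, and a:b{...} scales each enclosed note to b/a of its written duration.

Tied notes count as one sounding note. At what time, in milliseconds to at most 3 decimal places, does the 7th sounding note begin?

1. 0.0ms @ 0 + 3000.0ms (3)
2. 3000.0ms @ 3 + 750.0ms (3/4)
3. 3750.0ms @ 15/4 + 250.0ms (1/4)
4. 4000.0ms @ 4 + 1500.0ms (3/2)
5. 5500.0ms @ 11/2 + 500.0ms (1/2)
6. 6000.0ms @ 6 + 2000.0ms (2)
7. 8000.0ms @ 8 + 800.0ms (4/5)
8. 8800.0ms @ 44/5 + 800.0ms (4/5)
9. 9600.0ms @ 48/5 + 800.0ms (4/5)
10. 10400.0ms @ 52/5 + 800.0ms (4/5)
11. 11200.0ms @ 56/5 + 800.0ms (4/5)
12. 12000.0ms @ 12 + 3000.0ms (3)
13. 15000.0ms @ 15 + 1000.0ms (1)

note 7 onset = 8b = 8000.0ms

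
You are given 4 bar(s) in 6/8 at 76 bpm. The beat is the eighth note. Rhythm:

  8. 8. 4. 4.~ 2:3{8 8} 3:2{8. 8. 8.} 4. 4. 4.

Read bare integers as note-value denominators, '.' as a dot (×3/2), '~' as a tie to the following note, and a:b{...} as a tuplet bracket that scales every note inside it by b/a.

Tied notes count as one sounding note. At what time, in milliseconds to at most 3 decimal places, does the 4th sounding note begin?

note 4 onset = 6b = 4736.842ms

1. 0.0ms @ 0 + 1184.211ms (3/2)
2. 1184.211ms @ 3/2 + 1184.211ms (3/2)
3. 2368.421ms @ 3 + 2368.421ms (3)
4. 4736.842ms @ 6 + 3552.632ms (9/2)
5. 8289.474ms @ 21/2 + 1184.211ms (3/2)
6. 9473.684ms @ 12 + 789.474ms (1)
7. 10263.158ms @ 13 + 789.474ms (1)
8. 11052.632ms @ 14 + 789.474ms (1)
9. 11842.105ms @ 15 + 2368.421ms (3)
10. 14210.526ms @ 18 + 2368.421ms (3)
11. 16578.947ms @ 21 + 2368.421ms (3)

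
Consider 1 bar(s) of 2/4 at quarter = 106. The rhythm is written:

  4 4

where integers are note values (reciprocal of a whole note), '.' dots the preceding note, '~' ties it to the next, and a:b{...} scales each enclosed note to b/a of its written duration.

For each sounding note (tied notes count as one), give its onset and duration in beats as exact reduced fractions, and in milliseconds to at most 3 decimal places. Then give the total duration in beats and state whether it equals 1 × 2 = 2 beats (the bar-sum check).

1) 0.0ms=0b +566.038ms=1b
2) 566.038ms=1b +566.038ms=1b
Σ=2b of 2 (106bpm 2/4) — PASS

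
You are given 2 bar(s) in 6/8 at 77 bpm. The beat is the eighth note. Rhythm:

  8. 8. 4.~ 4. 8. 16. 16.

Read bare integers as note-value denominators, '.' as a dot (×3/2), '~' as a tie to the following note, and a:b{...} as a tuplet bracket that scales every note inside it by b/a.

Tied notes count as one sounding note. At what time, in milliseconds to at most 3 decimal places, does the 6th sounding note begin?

1. 0.0ms @ 0 + 1168.831ms (3/2)
2. 1168.831ms @ 3/2 + 1168.831ms (3/2)
3. 2337.662ms @ 3 + 4675.325ms (6)
4. 7012.987ms @ 9 + 1168.831ms (3/2)
5. 8181.818ms @ 21/2 + 584.416ms (3/4)
6. 8766.234ms @ 45/4 + 584.416ms (3/4)

note 6 onset = 45/4b = 8766.234ms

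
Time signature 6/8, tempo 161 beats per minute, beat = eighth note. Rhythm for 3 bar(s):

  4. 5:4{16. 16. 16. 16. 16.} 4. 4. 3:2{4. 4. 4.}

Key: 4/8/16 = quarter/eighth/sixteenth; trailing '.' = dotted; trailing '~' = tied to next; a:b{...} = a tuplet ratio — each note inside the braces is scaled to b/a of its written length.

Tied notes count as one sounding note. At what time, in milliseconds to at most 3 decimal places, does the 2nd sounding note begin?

1. 0.0ms @ 0 + 1118.012ms (3)
2. 1118.012ms @ 3 + 223.602ms (3/5)
3. 1341.615ms @ 18/5 + 223.602ms (3/5)
4. 1565.217ms @ 21/5 + 223.602ms (3/5)
5. 1788.82ms @ 24/5 + 223.602ms (3/5)
6. 2012.422ms @ 27/5 + 223.602ms (3/5)
7. 2236.025ms @ 6 + 1118.012ms (3)
8. 3354.037ms @ 9 + 1118.012ms (3)
9. 4472.05ms @ 12 + 745.342ms (2)
10. 5217.391ms @ 14 + 745.342ms (2)
11. 5962.733ms @ 16 + 745.342ms (2)

note 2 onset = 3b = 1118.012ms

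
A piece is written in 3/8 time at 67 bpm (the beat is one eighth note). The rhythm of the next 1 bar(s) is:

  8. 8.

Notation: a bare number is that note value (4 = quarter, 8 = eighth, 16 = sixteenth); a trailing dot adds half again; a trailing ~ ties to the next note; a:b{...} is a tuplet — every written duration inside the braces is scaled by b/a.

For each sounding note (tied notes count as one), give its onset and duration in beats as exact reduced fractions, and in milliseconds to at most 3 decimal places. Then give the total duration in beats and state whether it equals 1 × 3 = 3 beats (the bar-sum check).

1) 0.0ms=0b +1343.284ms=3/2b
2) 1343.284ms=3/2b +1343.284ms=3/2b
Σ=3b of 3 (67bpm 3/8) — PASS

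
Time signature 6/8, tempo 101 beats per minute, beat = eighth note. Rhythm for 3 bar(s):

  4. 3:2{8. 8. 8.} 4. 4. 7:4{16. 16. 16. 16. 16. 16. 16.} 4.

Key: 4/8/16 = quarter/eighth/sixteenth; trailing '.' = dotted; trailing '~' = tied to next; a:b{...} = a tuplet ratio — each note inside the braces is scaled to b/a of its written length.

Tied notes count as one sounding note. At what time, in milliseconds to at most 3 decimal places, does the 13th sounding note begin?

1. 0.0ms @ 0 + 1782.178ms (3)
2. 1782.178ms @ 3 + 594.059ms (1)
3. 2376.238ms @ 4 + 594.059ms (1)
4. 2970.297ms @ 5 + 594.059ms (1)
5. 3564.356ms @ 6 + 1782.178ms (3)
6. 5346.535ms @ 9 + 1782.178ms (3)
7. 7128.713ms @ 12 + 254.597ms (3/7)
8. 7383.31ms @ 87/7 + 254.597ms (3/7)
9. 7637.907ms @ 90/7 + 254.597ms (3/7)
10. 7892.504ms @ 93/7 + 254.597ms (3/7)
11. 8147.1ms @ 96/7 + 254.597ms (3/7)
12. 8401.697ms @ 99/7 + 254.597ms (3/7)
13. 8656.294ms @ 102/7 + 254.597ms (3/7)
14. 8910.891ms @ 15 + 1782.178ms (3)

note 13 onset = 102/7b = 8656.294ms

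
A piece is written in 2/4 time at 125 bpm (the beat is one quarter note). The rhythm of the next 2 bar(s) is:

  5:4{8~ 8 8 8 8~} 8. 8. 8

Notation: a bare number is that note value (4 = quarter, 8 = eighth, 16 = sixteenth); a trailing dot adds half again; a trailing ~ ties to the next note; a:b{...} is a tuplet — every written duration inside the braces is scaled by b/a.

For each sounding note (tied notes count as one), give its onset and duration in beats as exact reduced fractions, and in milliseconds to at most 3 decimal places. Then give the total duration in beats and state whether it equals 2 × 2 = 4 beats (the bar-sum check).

1) 0.0ms=0b +384.0ms=4/5b
2) 384.0ms=4/5b +192.0ms=2/5b
3) 576.0ms=6/5b +192.0ms=2/5b
4) 768.0ms=8/5b +552.0ms=23/20b
5) 1320.0ms=11/4b +360.0ms=3/4b
6) 1680.0ms=7/2b +240.0ms=1/2b
Σ=4b of 4 (125bpm 2/4) — PASS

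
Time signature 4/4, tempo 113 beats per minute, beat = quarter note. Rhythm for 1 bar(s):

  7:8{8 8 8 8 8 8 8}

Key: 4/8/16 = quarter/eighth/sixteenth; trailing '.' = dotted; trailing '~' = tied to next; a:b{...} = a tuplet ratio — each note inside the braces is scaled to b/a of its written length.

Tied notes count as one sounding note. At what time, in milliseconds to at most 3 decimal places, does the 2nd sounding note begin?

1. 0.0ms @ 0 + 303.413ms (4/7)
2. 303.413ms @ 4/7 + 303.413ms (4/7)
3. 606.827ms @ 8/7 + 303.413ms (4/7)
4. 910.24ms @ 12/7 + 303.413ms (4/7)
5. 1213.654ms @ 16/7 + 303.413ms (4/7)
6. 1517.067ms @ 20/7 + 303.413ms (4/7)
7. 1820.48ms @ 24/7 + 303.413ms (4/7)

note 2 onset = 4/7b = 303.413ms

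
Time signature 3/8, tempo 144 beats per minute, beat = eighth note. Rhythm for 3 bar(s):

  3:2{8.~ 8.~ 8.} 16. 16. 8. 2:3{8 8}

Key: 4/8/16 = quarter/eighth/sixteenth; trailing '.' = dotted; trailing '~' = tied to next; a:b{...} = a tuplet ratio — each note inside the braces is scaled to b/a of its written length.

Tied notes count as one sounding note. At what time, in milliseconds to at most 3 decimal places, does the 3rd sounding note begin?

note 3 onset = 15/4b = 1562.5ms

1. 0.0ms @ 0 + 1250.0ms (3)
2. 1250.0ms @ 3 + 312.5ms (3/4)
3. 1562.5ms @ 15/4 + 312.5ms (3/4)
4. 1875.0ms @ 9/2 + 625.0ms (3/2)
5. 2500.0ms @ 6 + 625.0ms (3/2)
6. 3125.0ms @ 15/2 + 625.0ms (3/2)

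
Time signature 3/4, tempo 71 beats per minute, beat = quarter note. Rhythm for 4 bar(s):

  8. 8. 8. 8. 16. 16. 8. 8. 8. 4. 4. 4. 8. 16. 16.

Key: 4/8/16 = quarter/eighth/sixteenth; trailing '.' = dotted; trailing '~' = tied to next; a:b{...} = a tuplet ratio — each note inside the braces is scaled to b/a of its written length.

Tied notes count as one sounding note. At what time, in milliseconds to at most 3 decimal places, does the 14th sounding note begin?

1. 0.0ms @ 0 + 633.803ms (3/4)
2. 633.803ms @ 3/4 + 633.803ms (3/4)
3. 1267.606ms @ 3/2 + 633.803ms (3/4)
4. 1901.408ms @ 9/4 + 633.803ms (3/4)
5. 2535.211ms @ 3 + 316.901ms (3/8)
6. 2852.113ms @ 27/8 + 316.901ms (3/8)
7. 3169.014ms @ 15/4 + 633.803ms (3/4)
8. 3802.817ms @ 9/2 + 633.803ms (3/4)
9. 4436.62ms @ 21/4 + 633.803ms (3/4)
10. 5070.423ms @ 6 + 1267.606ms (3/2)
11. 6338.028ms @ 15/2 + 1267.606ms (3/2)
12. 7605.634ms @ 9 + 1267.606ms (3/2)
13. 8873.239ms @ 21/2 + 633.803ms (3/4)
14. 9507.042ms @ 45/4 + 316.901ms (3/8)
15. 9823.944ms @ 93/8 + 316.901ms (3/8)

note 14 onset = 45/4b = 9507.042ms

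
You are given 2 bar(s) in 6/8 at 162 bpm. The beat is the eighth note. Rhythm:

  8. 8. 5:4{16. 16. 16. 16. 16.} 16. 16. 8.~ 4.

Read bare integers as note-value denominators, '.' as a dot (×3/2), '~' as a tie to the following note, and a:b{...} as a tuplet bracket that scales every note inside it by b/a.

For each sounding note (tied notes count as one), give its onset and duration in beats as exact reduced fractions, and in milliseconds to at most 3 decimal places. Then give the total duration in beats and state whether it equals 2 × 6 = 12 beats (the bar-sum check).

1) 0.0ms=0b +555.556ms=3/2b
2) 555.556ms=3/2b +555.556ms=3/2b
3) 1111.111ms=3b +222.222ms=3/5b
4) 1333.333ms=18/5b +222.222ms=3/5b
5) 1555.556ms=21/5b +222.222ms=3/5b
6) 1777.778ms=24/5b +222.222ms=3/5b
7) 2000.0ms=27/5b +222.222ms=3/5b
8) 2222.222ms=6b +277.778ms=3/4b
9) 2500.0ms=27/4b +277.778ms=3/4b
10) 2777.778ms=15/2b +1666.667ms=9/2b
Σ=12b of 12 (162bpm 6/8) — PASS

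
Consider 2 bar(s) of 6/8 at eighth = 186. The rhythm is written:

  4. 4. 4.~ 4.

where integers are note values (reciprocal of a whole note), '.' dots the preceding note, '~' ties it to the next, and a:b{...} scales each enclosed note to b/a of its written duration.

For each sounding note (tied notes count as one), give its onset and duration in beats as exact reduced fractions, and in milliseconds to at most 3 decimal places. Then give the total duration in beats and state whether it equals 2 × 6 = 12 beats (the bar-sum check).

1) 0.0ms=0b +967.742ms=3b
2) 967.742ms=3b +967.742ms=3b
3) 1935.484ms=6b +1935.484ms=6b
Σ=12b of 12 (186bpm 6/8) — PASS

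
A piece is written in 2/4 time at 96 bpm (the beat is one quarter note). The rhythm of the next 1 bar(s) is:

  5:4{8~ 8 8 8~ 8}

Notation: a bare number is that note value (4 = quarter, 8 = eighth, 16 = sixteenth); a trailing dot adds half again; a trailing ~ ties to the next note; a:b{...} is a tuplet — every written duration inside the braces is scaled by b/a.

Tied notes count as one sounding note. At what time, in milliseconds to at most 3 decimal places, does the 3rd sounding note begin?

1. 0.0ms @ 0 + 500.0ms (4/5)
2. 500.0ms @ 4/5 + 250.0ms (2/5)
3. 750.0ms @ 6/5 + 500.0ms (4/5)

note 3 onset = 6/5b = 750.0ms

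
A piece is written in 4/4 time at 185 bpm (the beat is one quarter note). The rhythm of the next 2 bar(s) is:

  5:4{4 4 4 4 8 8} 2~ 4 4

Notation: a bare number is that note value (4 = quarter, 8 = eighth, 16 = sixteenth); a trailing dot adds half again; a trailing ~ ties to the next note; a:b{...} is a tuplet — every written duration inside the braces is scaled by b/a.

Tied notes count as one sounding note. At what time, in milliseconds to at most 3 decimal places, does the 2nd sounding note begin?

note 2 onset = 4/5b = 259.459ms

1. 0.0ms @ 0 + 259.459ms (4/5)
2. 259.459ms @ 4/5 + 259.459ms (4/5)
3. 518.919ms @ 8/5 + 259.459ms (4/5)
4. 778.378ms @ 12/5 + 259.459ms (4/5)
5. 1037.838ms @ 16/5 + 129.73ms (2/5)
6. 1167.568ms @ 18/5 + 129.73ms (2/5)
7. 1297.297ms @ 4 + 972.973ms (3)
8. 2270.27ms @ 7 + 324.324ms (1)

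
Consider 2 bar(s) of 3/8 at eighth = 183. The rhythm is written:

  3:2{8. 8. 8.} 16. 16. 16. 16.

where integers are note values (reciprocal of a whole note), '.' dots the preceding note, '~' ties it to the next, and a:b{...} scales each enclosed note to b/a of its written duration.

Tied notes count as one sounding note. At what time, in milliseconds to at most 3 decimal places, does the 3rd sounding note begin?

1. 0.0ms @ 0 + 327.869ms (1)
2. 327.869ms @ 1 + 327.869ms (1)
3. 655.738ms @ 2 + 327.869ms (1)
4. 983.607ms @ 3 + 245.902ms (3/4)
5. 1229.508ms @ 15/4 + 245.902ms (3/4)
6. 1475.41ms @ 9/2 + 245.902ms (3/4)
7. 1721.311ms @ 21/4 + 245.902ms (3/4)

note 3 onset = 2b = 655.738ms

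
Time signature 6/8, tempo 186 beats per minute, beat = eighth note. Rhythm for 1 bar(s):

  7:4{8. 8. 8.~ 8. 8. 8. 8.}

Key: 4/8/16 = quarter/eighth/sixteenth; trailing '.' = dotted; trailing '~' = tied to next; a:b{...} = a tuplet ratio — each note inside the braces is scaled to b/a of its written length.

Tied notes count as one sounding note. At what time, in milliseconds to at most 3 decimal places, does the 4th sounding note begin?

1. 0.0ms @ 0 + 276.498ms (6/7)
2. 276.498ms @ 6/7 + 276.498ms (6/7)
3. 552.995ms @ 12/7 + 552.995ms (12/7)
4. 1105.991ms @ 24/7 + 276.498ms (6/7)
5. 1382.488ms @ 30/7 + 276.498ms (6/7)
6. 1658.986ms @ 36/7 + 276.498ms (6/7)

note 4 onset = 24/7b = 1105.991ms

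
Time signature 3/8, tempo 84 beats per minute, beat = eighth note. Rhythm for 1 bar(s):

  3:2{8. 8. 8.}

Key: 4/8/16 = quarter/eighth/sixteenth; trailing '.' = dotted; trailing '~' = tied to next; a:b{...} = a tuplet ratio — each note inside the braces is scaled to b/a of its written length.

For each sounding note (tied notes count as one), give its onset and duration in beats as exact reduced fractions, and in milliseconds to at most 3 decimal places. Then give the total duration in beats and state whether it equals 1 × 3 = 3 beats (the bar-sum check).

1) 0.0ms=0b +714.286ms=1b
2) 714.286ms=1b +714.286ms=1b
3) 1428.571ms=2b +714.286ms=1b
Σ=3b of 3 (84bpm 3/8) — PASS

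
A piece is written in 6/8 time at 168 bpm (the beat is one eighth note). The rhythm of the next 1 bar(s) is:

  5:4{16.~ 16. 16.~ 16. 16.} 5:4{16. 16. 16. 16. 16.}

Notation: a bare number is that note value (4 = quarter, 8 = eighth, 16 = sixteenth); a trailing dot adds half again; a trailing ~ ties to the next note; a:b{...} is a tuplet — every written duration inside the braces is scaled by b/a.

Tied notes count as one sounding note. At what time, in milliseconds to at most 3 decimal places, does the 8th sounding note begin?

1. 0.0ms @ 0 + 428.571ms (6/5)
2. 428.571ms @ 6/5 + 428.571ms (6/5)
3. 857.143ms @ 12/5 + 214.286ms (3/5)
4. 1071.429ms @ 3 + 214.286ms (3/5)
5. 1285.714ms @ 18/5 + 214.286ms (3/5)
6. 1500.0ms @ 21/5 + 214.286ms (3/5)
7. 1714.286ms @ 24/5 + 214.286ms (3/5)
8. 1928.571ms @ 27/5 + 214.286ms (3/5)

note 8 onset = 27/5b = 1928.571ms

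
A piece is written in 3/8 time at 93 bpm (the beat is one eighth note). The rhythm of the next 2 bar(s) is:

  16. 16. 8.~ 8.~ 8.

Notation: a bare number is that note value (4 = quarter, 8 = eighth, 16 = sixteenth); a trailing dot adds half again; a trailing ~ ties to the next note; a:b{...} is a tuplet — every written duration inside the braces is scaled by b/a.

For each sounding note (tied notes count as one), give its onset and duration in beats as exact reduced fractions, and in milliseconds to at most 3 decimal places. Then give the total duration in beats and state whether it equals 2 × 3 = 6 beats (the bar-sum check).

1) 0.0ms=0b +483.871ms=3/4b
2) 483.871ms=3/4b +483.871ms=3/4b
3) 967.742ms=3/2b +2903.226ms=9/2b
Σ=6b of 6 (93bpm 3/8) — PASS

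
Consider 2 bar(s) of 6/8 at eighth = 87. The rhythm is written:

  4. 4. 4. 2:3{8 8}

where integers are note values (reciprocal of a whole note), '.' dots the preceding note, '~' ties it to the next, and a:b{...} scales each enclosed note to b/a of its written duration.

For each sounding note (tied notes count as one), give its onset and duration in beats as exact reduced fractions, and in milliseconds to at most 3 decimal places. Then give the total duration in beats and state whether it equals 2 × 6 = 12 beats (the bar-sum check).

1) 0.0ms=0b +2068.966ms=3b
2) 2068.966ms=3b +2068.966ms=3b
3) 4137.931ms=6b +2068.966ms=3b
4) 6206.897ms=9b +1034.483ms=3/2b
5) 7241.379ms=21/2b +1034.483ms=3/2b
Σ=12b of 12 (87bpm 6/8) — PASS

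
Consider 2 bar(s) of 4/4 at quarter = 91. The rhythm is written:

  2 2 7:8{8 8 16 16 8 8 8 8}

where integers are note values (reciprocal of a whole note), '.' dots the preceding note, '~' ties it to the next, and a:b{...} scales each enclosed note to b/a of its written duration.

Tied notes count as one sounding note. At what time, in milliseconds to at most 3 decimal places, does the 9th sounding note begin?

1. 0.0ms @ 0 + 1318.681ms (2)
2. 1318.681ms @ 2 + 1318.681ms (2)
3. 2637.363ms @ 4 + 376.766ms (4/7)
4. 3014.129ms @ 32/7 + 376.766ms (4/7)
5. 3390.895ms @ 36/7 + 188.383ms (2/7)
6. 3579.278ms @ 38/7 + 188.383ms (2/7)
7. 3767.661ms @ 40/7 + 376.766ms (4/7)
8. 4144.427ms @ 44/7 + 376.766ms (4/7)
9. 4521.193ms @ 48/7 + 376.766ms (4/7)
10. 4897.959ms @ 52/7 + 376.766ms (4/7)

note 9 onset = 48/7b = 4521.193ms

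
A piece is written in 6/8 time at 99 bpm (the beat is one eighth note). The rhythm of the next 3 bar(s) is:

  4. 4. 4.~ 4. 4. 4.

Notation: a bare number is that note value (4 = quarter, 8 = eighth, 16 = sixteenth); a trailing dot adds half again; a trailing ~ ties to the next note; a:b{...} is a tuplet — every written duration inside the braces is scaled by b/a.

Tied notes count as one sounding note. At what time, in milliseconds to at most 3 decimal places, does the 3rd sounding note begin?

1. 0.0ms @ 0 + 1818.182ms (3)
2. 1818.182ms @ 3 + 1818.182ms (3)
3. 3636.364ms @ 6 + 3636.364ms (6)
4. 7272.727ms @ 12 + 1818.182ms (3)
5. 9090.909ms @ 15 + 1818.182ms (3)

note 3 onset = 6b = 3636.364ms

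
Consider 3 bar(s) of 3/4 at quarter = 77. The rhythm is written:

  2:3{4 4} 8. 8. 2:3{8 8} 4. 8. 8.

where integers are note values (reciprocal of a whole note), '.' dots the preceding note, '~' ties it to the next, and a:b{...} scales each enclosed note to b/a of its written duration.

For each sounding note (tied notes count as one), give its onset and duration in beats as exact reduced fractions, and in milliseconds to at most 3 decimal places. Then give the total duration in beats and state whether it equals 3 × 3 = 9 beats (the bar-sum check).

1) 0.0ms=0b +1168.831ms=3/2b
2) 1168.831ms=3/2b +1168.831ms=3/2b
3) 2337.662ms=3b +584.416ms=3/4b
4) 2922.078ms=15/4b +584.416ms=3/4b
5) 3506.494ms=9/2b +584.416ms=3/4b
6) 4090.909ms=21/4b +584.416ms=3/4b
7) 4675.325ms=6b +1168.831ms=3/2b
8) 5844.156ms=15/2b +584.416ms=3/4b
9) 6428.571ms=33/4b +584.416ms=3/4b
Σ=9b of 9 (77bpm 3/4) — PASS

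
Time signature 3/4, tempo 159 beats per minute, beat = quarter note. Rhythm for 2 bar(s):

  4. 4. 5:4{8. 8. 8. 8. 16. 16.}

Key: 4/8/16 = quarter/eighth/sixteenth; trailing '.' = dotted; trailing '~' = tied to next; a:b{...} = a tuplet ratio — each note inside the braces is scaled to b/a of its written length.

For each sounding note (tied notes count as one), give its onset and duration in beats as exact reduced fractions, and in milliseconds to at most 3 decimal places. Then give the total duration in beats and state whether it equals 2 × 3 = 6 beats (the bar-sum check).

1) 0.0ms=0b +566.038ms=3/2b
2) 566.038ms=3/2b +566.038ms=3/2b
3) 1132.075ms=3b +226.415ms=3/5b
4) 1358.491ms=18/5b +226.415ms=3/5b
5) 1584.906ms=21/5b +226.415ms=3/5b
6) 1811.321ms=24/5b +226.415ms=3/5b
7) 2037.736ms=27/5b +113.208ms=3/10b
8) 2150.943ms=57/10b +113.208ms=3/10b
Σ=6b of 6 (159bpm 3/4) — PASS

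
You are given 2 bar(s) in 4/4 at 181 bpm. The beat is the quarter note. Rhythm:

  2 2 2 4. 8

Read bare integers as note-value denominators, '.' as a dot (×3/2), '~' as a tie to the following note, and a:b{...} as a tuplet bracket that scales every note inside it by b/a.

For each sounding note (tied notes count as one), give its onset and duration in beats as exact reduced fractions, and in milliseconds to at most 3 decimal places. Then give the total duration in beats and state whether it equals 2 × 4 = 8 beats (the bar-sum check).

1) 0.0ms=0b +662.983ms=2b
2) 662.983ms=2b +662.983ms=2b
3) 1325.967ms=4b +662.983ms=2b
4) 1988.95ms=6b +497.238ms=3/2b
5) 2486.188ms=15/2b +165.746ms=1/2b
Σ=8b of 8 (181bpm 4/4) — PASS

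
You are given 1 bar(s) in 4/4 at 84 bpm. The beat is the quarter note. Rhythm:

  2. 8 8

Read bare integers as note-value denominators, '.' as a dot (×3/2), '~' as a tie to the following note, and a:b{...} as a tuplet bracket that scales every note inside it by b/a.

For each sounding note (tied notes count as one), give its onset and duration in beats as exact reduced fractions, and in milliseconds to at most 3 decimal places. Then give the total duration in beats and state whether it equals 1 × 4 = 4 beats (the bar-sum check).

1) 0.0ms=0b +2142.857ms=3b
2) 2142.857ms=3b +357.143ms=1/2b
3) 2500.0ms=7/2b +357.143ms=1/2b
Σ=4b of 4 (84bpm 4/4) — PASS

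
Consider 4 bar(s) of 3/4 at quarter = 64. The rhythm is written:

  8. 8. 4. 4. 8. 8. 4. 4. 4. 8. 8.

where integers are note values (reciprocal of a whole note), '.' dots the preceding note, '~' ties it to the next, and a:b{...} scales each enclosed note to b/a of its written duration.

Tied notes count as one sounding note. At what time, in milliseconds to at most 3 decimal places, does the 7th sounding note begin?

1. 0.0ms @ 0 + 703.125ms (3/4)
2. 703.125ms @ 3/4 + 703.125ms (3/4)
3. 1406.25ms @ 3/2 + 1406.25ms (3/2)
4. 2812.5ms @ 3 + 1406.25ms (3/2)
5. 4218.75ms @ 9/2 + 703.125ms (3/4)
6. 4921.875ms @ 21/4 + 703.125ms (3/4)
7. 5625.0ms @ 6 + 1406.25ms (3/2)
8. 7031.25ms @ 15/2 + 1406.25ms (3/2)
9. 8437.5ms @ 9 + 1406.25ms (3/2)
10. 9843.75ms @ 21/2 + 703.125ms (3/4)
11. 10546.875ms @ 45/4 + 703.125ms (3/4)

note 7 onset = 6b = 5625.0ms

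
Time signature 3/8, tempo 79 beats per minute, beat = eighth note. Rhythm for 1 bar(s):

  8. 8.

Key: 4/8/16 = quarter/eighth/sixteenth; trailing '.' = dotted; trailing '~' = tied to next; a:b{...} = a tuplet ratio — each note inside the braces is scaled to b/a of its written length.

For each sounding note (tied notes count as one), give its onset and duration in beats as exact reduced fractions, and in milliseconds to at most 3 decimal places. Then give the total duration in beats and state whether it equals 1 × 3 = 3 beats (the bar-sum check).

1) 0.0ms=0b +1139.241ms=3/2b
2) 1139.241ms=3/2b +1139.241ms=3/2b
Σ=3b of 3 (79bpm 3/8) — PASS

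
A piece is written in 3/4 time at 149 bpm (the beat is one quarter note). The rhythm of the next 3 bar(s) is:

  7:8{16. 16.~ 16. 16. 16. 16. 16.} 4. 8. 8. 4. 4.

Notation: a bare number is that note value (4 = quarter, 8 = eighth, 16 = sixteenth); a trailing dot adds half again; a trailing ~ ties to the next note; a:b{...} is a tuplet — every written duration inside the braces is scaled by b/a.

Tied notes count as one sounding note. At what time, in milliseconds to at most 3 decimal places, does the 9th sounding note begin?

note 9 onset = 21/4b = 2114.094ms

1. 0.0ms @ 0 + 172.579ms (3/7)
2. 172.579ms @ 3/7 + 345.158ms (6/7)
3. 517.737ms @ 9/7 + 172.579ms (3/7)
4. 690.316ms @ 12/7 + 172.579ms (3/7)
5. 862.895ms @ 15/7 + 172.579ms (3/7)
6. 1035.475ms @ 18/7 + 172.579ms (3/7)
7. 1208.054ms @ 3 + 604.027ms (3/2)
8. 1812.081ms @ 9/2 + 302.013ms (3/4)
9. 2114.094ms @ 21/4 + 302.013ms (3/4)
10. 2416.107ms @ 6 + 604.027ms (3/2)
11. 3020.134ms @ 15/2 + 604.027ms (3/2)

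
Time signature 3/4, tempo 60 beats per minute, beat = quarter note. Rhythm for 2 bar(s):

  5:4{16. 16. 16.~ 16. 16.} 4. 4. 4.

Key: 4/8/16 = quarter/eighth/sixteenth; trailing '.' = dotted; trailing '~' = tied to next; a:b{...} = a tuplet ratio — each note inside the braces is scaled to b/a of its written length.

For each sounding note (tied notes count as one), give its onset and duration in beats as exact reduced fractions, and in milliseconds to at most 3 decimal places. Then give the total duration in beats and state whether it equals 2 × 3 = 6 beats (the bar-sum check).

1) 0.0ms=0b +300.0ms=3/10b
2) 300.0ms=3/10b +300.0ms=3/10b
3) 600.0ms=3/5b +600.0ms=3/5b
4) 1200.0ms=6/5b +300.0ms=3/10b
5) 1500.0ms=3/2b +1500.0ms=3/2b
6) 3000.0ms=3b +1500.0ms=3/2b
7) 4500.0ms=9/2b +1500.0ms=3/2b
Σ=6b of 6 (60bpm 3/4) — PASS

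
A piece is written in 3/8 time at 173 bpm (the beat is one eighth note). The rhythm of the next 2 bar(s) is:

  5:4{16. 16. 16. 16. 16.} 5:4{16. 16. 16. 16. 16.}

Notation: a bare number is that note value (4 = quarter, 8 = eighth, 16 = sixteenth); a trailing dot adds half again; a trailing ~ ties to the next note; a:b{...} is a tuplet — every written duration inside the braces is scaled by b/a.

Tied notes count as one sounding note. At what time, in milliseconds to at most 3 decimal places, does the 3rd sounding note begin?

1. 0.0ms @ 0 + 208.092ms (3/5)
2. 208.092ms @ 3/5 + 208.092ms (3/5)
3. 416.185ms @ 6/5 + 208.092ms (3/5)
4. 624.277ms @ 9/5 + 208.092ms (3/5)
5. 832.37ms @ 12/5 + 208.092ms (3/5)
6. 1040.462ms @ 3 + 208.092ms (3/5)
7. 1248.555ms @ 18/5 + 208.092ms (3/5)
8. 1456.647ms @ 21/5 + 208.092ms (3/5)
9. 1664.74ms @ 24/5 + 208.092ms (3/5)
10. 1872.832ms @ 27/5 + 208.092ms (3/5)

note 3 onset = 6/5b = 416.185ms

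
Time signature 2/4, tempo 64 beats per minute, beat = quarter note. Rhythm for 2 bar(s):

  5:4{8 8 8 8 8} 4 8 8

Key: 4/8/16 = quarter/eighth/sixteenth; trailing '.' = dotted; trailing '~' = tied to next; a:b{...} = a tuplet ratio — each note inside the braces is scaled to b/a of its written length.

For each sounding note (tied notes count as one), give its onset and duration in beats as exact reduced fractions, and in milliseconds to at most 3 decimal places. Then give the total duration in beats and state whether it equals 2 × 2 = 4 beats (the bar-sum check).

1) 0.0ms=0b +375.0ms=2/5b
2) 375.0ms=2/5b +375.0ms=2/5b
3) 750.0ms=4/5b +375.0ms=2/5b
4) 1125.0ms=6/5b +375.0ms=2/5b
5) 1500.0ms=8/5b +375.0ms=2/5b
6) 1875.0ms=2b +937.5ms=1b
7) 2812.5ms=3b +468.75ms=1/2b
8) 3281.25ms=7/2b +468.75ms=1/2b
Σ=4b of 4 (64bpm 2/4) — PASS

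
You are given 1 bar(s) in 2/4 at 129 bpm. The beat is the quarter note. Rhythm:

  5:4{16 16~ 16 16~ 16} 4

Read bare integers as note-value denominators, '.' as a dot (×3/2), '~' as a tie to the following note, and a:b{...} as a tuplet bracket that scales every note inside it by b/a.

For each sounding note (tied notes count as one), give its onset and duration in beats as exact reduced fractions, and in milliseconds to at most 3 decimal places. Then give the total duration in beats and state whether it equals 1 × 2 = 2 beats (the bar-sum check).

1) 0.0ms=0b +93.023ms=1/5b
2) 93.023ms=1/5b +186.047ms=2/5b
3) 279.07ms=3/5b +186.047ms=2/5b
4) 465.116ms=1b +465.116ms=1b
Σ=2b of 2 (129bpm 2/4) — PASS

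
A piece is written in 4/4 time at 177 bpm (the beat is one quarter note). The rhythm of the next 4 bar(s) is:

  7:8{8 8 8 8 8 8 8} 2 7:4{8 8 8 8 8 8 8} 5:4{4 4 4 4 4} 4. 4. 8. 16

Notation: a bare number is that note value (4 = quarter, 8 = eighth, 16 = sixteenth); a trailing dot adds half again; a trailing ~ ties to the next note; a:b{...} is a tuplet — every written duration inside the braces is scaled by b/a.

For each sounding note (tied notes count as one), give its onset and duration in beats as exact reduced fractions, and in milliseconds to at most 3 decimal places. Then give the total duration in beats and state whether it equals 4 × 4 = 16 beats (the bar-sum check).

1) 0.0ms=0b +193.705ms=4/7b
2) 193.705ms=4/7b +193.705ms=4/7b
3) 387.409ms=8/7b +193.705ms=4/7b
4) 581.114ms=12/7b +193.705ms=4/7b
5) 774.818ms=16/7b +193.705ms=4/7b
6) 968.523ms=20/7b +193.705ms=4/7b
7) 1162.228ms=24/7b +193.705ms=4/7b
8) 1355.932ms=4b +677.966ms=2b
9) 2033.898ms=6b +96.852ms=2/7b
10) 2130.751ms=44/7b +96.852ms=2/7b
11) 2227.603ms=46/7b +96.852ms=2/7b
12) 2324.455ms=48/7b +96.852ms=2/7b
13) 2421.308ms=50/7b +96.852ms=2/7b
14) 2518.16ms=52/7b +96.852ms=2/7b
15) 2615.012ms=54/7b +96.852ms=2/7b
16) 2711.864ms=8b +271.186ms=4/5b
17) 2983.051ms=44/5b +271.186ms=4/5b
18) 3254.237ms=48/5b +271.186ms=4/5b
19) 3525.424ms=52/5b +271.186ms=4/5b
20) 3796.61ms=56/5b +271.186ms=4/5b
21) 4067.797ms=12b +508.475ms=3/2b
22) 4576.271ms=27/2b +508.475ms=3/2b
23) 5084.746ms=15b +254.237ms=3/4b
24) 5338.983ms=63/4b +84.746ms=1/4b
Σ=16b of 16 (177bpm 4/4) — PASS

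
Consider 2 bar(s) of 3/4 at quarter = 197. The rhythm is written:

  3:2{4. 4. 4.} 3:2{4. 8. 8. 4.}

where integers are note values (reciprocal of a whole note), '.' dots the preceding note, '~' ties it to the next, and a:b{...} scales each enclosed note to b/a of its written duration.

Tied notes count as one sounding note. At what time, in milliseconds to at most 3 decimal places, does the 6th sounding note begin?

note 6 onset = 9/2b = 1370.558ms

1. 0.0ms @ 0 + 304.569ms (1)
2. 304.569ms @ 1 + 304.569ms (1)
3. 609.137ms @ 2 + 304.569ms (1)
4. 913.706ms @ 3 + 304.569ms (1)
5. 1218.274ms @ 4 + 152.284ms (1/2)
6. 1370.558ms @ 9/2 + 152.284ms (1/2)
7. 1522.843ms @ 5 + 304.569ms (1)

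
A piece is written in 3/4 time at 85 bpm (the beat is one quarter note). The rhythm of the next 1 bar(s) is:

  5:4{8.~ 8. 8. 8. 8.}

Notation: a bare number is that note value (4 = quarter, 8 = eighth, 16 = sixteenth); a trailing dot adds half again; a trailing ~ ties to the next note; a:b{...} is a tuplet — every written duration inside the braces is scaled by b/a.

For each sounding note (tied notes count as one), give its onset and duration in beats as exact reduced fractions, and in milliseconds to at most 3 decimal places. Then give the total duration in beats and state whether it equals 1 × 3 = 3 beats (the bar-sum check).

1) 0.0ms=0b +847.059ms=6/5b
2) 847.059ms=6/5b +423.529ms=3/5b
3) 1270.588ms=9/5b +423.529ms=3/5b
4) 1694.118ms=12/5b +423.529ms=3/5b
Σ=3b of 3 (85bpm 3/4) — PASS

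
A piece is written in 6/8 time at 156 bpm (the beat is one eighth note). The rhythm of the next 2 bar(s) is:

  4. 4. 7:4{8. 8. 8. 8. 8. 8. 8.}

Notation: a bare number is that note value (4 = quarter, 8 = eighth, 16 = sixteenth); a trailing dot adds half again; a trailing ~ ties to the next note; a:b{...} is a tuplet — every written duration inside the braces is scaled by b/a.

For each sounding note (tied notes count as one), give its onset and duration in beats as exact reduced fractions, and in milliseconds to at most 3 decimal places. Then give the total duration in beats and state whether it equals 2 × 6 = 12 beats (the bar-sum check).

1) 0.0ms=0b +1153.846ms=3b
2) 1153.846ms=3b +1153.846ms=3b
3) 2307.692ms=6b +329.67ms=6/7b
4) 2637.363ms=48/7b +329.67ms=6/7b
5) 2967.033ms=54/7b +329.67ms=6/7b
6) 3296.703ms=60/7b +329.67ms=6/7b
7) 3626.374ms=66/7b +329.67ms=6/7b
8) 3956.044ms=72/7b +329.67ms=6/7b
9) 4285.714ms=78/7b +329.67ms=6/7b
Σ=12b of 12 (156bpm 6/8) — PASS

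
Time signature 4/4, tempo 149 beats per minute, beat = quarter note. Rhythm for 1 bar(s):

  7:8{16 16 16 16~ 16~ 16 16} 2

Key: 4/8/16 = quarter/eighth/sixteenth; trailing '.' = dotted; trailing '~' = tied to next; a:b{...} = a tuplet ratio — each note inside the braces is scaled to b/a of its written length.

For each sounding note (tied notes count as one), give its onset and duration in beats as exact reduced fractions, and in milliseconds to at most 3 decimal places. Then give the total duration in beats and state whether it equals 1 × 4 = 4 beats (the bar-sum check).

1) 0.0ms=0b +115.053ms=2/7b
2) 115.053ms=2/7b +115.053ms=2/7b
3) 230.105ms=4/7b +115.053ms=2/7b
4) 345.158ms=6/7b +345.158ms=6/7b
5) 690.316ms=12/7b +115.053ms=2/7b
6) 805.369ms=2b +805.369ms=2b
Σ=4b of 4 (149bpm 4/4) — PASS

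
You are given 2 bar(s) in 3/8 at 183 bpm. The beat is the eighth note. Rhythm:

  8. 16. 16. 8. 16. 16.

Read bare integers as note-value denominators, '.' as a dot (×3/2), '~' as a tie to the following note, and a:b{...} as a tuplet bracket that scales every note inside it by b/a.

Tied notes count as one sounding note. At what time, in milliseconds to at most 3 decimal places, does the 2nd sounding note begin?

1. 0.0ms @ 0 + 491.803ms (3/2)
2. 491.803ms @ 3/2 + 245.902ms (3/4)
3. 737.705ms @ 9/4 + 245.902ms (3/4)
4. 983.607ms @ 3 + 491.803ms (3/2)
5. 1475.41ms @ 9/2 + 245.902ms (3/4)
6. 1721.311ms @ 21/4 + 245.902ms (3/4)

note 2 onset = 3/2b = 491.803ms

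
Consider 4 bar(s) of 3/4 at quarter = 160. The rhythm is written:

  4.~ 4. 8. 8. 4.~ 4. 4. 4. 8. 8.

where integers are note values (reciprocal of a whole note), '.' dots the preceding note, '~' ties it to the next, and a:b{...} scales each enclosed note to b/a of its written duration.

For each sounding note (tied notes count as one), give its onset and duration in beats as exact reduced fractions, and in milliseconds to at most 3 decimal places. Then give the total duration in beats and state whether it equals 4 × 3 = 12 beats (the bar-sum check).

1) 0.0ms=0b +1125.0ms=3b
2) 1125.0ms=3b +281.25ms=3/4b
3) 1406.25ms=15/4b +281.25ms=3/4b
4) 1687.5ms=9/2b +1125.0ms=3b
5) 2812.5ms=15/2b +562.5ms=3/2b
6) 3375.0ms=9b +562.5ms=3/2b
7) 3937.5ms=21/2b +281.25ms=3/4b
8) 4218.75ms=45/4b +281.25ms=3/4b
Σ=12b of 12 (160bpm 3/4) — PASS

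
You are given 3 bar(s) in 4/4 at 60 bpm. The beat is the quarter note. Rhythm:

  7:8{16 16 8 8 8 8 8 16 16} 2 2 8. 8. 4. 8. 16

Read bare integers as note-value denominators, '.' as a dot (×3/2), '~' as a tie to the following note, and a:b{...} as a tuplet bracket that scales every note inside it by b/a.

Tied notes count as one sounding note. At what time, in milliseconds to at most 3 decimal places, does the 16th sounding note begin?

note 16 onset = 47/4b = 11750.0ms

1. 0.0ms @ 0 + 285.714ms (2/7)
2. 285.714ms @ 2/7 + 285.714ms (2/7)
3. 571.429ms @ 4/7 + 571.429ms (4/7)
4. 1142.857ms @ 8/7 + 571.429ms (4/7)
5. 1714.286ms @ 12/7 + 571.429ms (4/7)
6. 2285.714ms @ 16/7 + 571.429ms (4/7)
7. 2857.143ms @ 20/7 + 571.429ms (4/7)
8. 3428.571ms @ 24/7 + 285.714ms (2/7)
9. 3714.286ms @ 26/7 + 285.714ms (2/7)
10. 4000.0ms @ 4 + 2000.0ms (2)
11. 6000.0ms @ 6 + 2000.0ms (2)
12. 8000.0ms @ 8 + 750.0ms (3/4)
13. 8750.0ms @ 35/4 + 750.0ms (3/4)
14. 9500.0ms @ 19/2 + 1500.0ms (3/2)
15. 11000.0ms @ 11 + 750.0ms (3/4)
16. 11750.0ms @ 47/4 + 250.0ms (1/4)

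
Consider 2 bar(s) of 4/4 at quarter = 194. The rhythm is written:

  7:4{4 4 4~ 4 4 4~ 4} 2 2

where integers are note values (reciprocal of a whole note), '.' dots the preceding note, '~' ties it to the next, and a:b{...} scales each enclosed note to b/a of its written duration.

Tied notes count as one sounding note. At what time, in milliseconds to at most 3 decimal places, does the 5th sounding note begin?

note 5 onset = 20/7b = 883.652ms

1. 0.0ms @ 0 + 176.73ms (4/7)
2. 176.73ms @ 4/7 + 176.73ms (4/7)
3. 353.461ms @ 8/7 + 353.461ms (8/7)
4. 706.922ms @ 16/7 + 176.73ms (4/7)
5. 883.652ms @ 20/7 + 353.461ms (8/7)
6. 1237.113ms @ 4 + 618.557ms (2)
7. 1855.67ms @ 6 + 618.557ms (2)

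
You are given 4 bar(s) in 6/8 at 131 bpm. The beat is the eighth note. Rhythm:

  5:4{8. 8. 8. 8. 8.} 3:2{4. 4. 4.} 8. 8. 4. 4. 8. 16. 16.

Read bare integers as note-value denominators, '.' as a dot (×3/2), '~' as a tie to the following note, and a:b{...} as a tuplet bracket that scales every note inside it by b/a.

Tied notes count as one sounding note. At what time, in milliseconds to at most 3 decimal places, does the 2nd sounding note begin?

note 2 onset = 6/5b = 549.618ms

1. 0.0ms @ 0 + 549.618ms (6/5)
2. 549.618ms @ 6/5 + 549.618ms (6/5)
3. 1099.237ms @ 12/5 + 549.618ms (6/5)
4. 1648.855ms @ 18/5 + 549.618ms (6/5)
5. 2198.473ms @ 24/5 + 549.618ms (6/5)
6. 2748.092ms @ 6 + 916.031ms (2)
7. 3664.122ms @ 8 + 916.031ms (2)
8. 4580.153ms @ 10 + 916.031ms (2)
9. 5496.183ms @ 12 + 687.023ms (3/2)
10. 6183.206ms @ 27/2 + 687.023ms (3/2)
11. 6870.229ms @ 15 + 1374.046ms (3)
12. 8244.275ms @ 18 + 1374.046ms (3)
13. 9618.321ms @ 21 + 687.023ms (3/2)
14. 10305.344ms @ 45/2 + 343.511ms (3/4)
15. 10648.855ms @ 93/4 + 343.511ms (3/4)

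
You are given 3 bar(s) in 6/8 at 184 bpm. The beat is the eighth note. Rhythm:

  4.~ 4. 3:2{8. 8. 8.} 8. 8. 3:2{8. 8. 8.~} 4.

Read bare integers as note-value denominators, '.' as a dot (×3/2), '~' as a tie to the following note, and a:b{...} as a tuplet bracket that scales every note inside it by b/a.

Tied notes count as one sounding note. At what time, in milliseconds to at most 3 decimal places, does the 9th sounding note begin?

note 9 onset = 14b = 4565.217ms

1. 0.0ms @ 0 + 1956.522ms (6)
2. 1956.522ms @ 6 + 326.087ms (1)
3. 2282.609ms @ 7 + 326.087ms (1)
4. 2608.696ms @ 8 + 326.087ms (1)
5. 2934.783ms @ 9 + 489.13ms (3/2)
6. 3423.913ms @ 21/2 + 489.13ms (3/2)
7. 3913.043ms @ 12 + 326.087ms (1)
8. 4239.13ms @ 13 + 326.087ms (1)
9. 4565.217ms @ 14 + 1304.348ms (4)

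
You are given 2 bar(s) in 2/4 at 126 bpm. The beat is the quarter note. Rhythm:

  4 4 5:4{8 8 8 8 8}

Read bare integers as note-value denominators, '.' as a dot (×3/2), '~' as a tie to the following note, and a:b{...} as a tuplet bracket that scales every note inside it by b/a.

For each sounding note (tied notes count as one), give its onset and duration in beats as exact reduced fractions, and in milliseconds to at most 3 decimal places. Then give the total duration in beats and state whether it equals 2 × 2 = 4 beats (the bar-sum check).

1) 0.0ms=0b +476.19ms=1b
2) 476.19ms=1b +476.19ms=1b
3) 952.381ms=2b +190.476ms=2/5b
4) 1142.857ms=12/5b +190.476ms=2/5b
5) 1333.333ms=14/5b +190.476ms=2/5b
6) 1523.81ms=16/5b +190.476ms=2/5b
7) 1714.286ms=18/5b +190.476ms=2/5b
Σ=4b of 4 (126bpm 2/4) — PASS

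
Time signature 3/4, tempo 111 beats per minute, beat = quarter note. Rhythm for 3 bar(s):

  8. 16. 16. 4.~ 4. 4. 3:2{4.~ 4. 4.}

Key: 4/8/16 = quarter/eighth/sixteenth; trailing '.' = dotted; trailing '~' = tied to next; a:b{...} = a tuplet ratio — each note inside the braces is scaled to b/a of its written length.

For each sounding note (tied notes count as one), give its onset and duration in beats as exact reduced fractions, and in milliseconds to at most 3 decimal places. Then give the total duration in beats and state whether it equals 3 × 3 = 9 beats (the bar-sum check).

1) 0.0ms=0b +405.405ms=3/4b
2) 405.405ms=3/4b +202.703ms=3/8b
3) 608.108ms=9/8b +202.703ms=3/8b
4) 810.811ms=3/2b +1621.622ms=3b
5) 2432.432ms=9/2b +810.811ms=3/2b
6) 3243.243ms=6b +1081.081ms=2b
7) 4324.324ms=8b +540.541ms=1b
Σ=9b of 9 (111bpm 3/4) — PASS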